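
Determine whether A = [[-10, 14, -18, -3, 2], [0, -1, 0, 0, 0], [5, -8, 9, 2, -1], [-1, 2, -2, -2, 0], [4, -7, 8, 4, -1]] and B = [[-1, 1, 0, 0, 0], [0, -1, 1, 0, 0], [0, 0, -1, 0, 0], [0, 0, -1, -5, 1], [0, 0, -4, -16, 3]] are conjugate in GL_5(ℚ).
Yes.

Two matrices over a field are similar if and only if they have the same invariant factors.

Both A and B have characteristic polynomial (x + 1)^5 and minimal polynomial (x + 1)^3. Computing further, both have invariant factors (x + 1)^2, (x + 1)^3. Hence A and B are similar.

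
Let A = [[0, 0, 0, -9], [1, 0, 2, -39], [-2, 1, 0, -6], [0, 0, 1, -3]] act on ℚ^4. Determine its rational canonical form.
R = [[0, 0, 0, -9], [1, 0, 0, -15], [0, 1, 0, -4], [0, 0, 1, -3]]

The invariant factors of A (the non-unit diagonal entries of the Smith normal form of xI - A over ℚ[x]) are (x + 3)(x^3 + 4x + 3), each dividing the next. The characteristic polynomial is their product, (x + 3)(x^3 + 4x + 3).

The rational canonical form is the block-diagonal matrix of companion matrices C(f_i):
R = [[0, 0, 0, -9], [1, 0, 0, -15], [0, 1, 0, -4], [0, 0, 1, -3]].

Note the characteristic polynomial does not split into linear factors over ℚ, so A has no Jordan form over ℚ; the rational canonical form exists over any field.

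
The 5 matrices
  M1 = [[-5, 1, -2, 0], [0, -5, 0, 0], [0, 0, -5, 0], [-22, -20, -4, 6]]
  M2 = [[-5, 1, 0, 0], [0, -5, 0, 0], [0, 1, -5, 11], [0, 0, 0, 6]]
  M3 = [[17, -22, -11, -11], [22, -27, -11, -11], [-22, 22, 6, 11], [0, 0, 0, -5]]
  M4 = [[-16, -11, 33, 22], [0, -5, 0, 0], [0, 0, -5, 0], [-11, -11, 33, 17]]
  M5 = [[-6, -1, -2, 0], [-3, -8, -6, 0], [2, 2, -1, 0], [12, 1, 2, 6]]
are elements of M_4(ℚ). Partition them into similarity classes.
2 classes: {M1, M2, M5}, {M3, M4}

Characteristic polynomials: χ_{M1} = (x - 6)(x + 5)^3, χ_{M2} = (x - 6)(x + 5)^3, χ_{M3} = (x - 6)(x + 5)^3, χ_{M4} = (x - 6)(x + 5)^3, χ_{M5} = (x - 6)(x + 5)^3.

{M1, M2, M5}: invariant factors x + 5, (x - 6)(x + 5)^2.

{M3, M4}: invariant factors x + 5, x + 5, (x - 6)(x + 5).

Matrices are similar if and only if their invariant-factor lists agree; the partition into similarity classes is {M1, M2, M5}, {M3, M4}.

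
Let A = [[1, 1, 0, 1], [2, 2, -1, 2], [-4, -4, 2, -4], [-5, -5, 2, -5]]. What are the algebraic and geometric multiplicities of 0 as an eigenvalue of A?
algebraic multiplicity 4, geometric multiplicity 2

The characteristic polynomial is x^4, so the factor x appears with exponent 4: the algebraic multiplicity is 4.

rank(A) = 2, so the eigenspace has dimension 4 - 2 = 2: the geometric multiplicity is 2.

Since 2 < 4, A is not diagonalizable.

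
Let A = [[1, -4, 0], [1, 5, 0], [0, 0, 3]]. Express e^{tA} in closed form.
e^{tA} = [[(1 - 2*t)*e^{3*t}, -4*t*e^{3*t}, 0], [t*e^{3*t}, (2*t + 1)*e^{3*t}, 0], [0, 0, e^{3*t}]]

A has Jordan form J = [[3, 1, 0], [0, 3, 0], [0, 0, 3]] with A = PJP^{-1}, so e^{tA} = P e^{tJ} P^{-1}.

For a Jordan block J_k(λ), e^{tJ_k(λ)} = e^{λt} · (I + tN + t^2 N^2/2! + ... + t^{k-1} N^{k-1}/(k-1)!) where N is the nilpotent superdiagonal part.

Assembling the blocks and conjugating back gives the entries of e^{tA} as shown above.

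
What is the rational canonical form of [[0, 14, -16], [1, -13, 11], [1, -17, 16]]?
The invariant factors of A (the non-unit diagonal entries of the Smith normal form of xI - A over ℚ[x]) are (x - 6)(x^2 + 3x - 1), each dividing the next. The characteristic polynomial is their product, (x - 6)(x^2 + 3x - 1).

The rational canonical form is the block-diagonal matrix of companion matrices C(f_i):
R = [[0, 0, -6], [1, 0, 19], [0, 1, 3]].

Note the characteristic polynomial does not split into linear factors over ℚ, so A has no Jordan form over ℚ; the rational canonical form exists over any field.

R = [[0, 0, -6], [1, 0, 19], [0, 1, 3]]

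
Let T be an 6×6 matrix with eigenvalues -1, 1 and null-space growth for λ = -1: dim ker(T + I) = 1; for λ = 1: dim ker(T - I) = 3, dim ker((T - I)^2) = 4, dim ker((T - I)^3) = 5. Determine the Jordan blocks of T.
λ = -1: successive nullity increments [1] count blocks of size ≥ k; block sizes are [1].
λ = 1: successive nullity increments [3, 1, 1] count blocks of size ≥ k; block sizes are [3, 1, 1].

Jordan blocks: (-1, 1), (1, 3), (1, 1), (1, 1)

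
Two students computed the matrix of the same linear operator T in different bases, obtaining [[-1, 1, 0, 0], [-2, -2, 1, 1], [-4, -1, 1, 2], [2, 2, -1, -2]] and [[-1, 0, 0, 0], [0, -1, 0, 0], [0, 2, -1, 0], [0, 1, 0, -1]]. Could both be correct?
Both have characteristic polynomial (x + 1)^4, but the minimal polynomial of A is (x + 1)^3 while the minimal polynomial of B is (x + 1)^2. The minimal polynomial is a similarity invariant, so A and B are not similar.

No.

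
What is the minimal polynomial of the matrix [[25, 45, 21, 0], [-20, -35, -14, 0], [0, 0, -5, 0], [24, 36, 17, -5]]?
The characteristic polynomial factors as (x + 5)^4. The minimal polynomial is ∏(x - λ)^{k_λ} where k_λ is the size of the largest Jordan block at λ.

For λ = -5: rank(A + 5I) = 2, and the largest Jordan block has size 2 (the smallest k with rank((A + 5I)^k) = rank((A + 5I)^(k+1))).

So m_A(x) = (x + 5)^2.

m_A(x) = (x + 5)^2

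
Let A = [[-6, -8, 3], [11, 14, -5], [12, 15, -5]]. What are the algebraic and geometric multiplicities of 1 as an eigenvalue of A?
The characteristic polynomial is (x - 1)^3, so the factor x - 1 appears with exponent 3: the algebraic multiplicity is 3.

rank(A - I) = 2, so the eigenspace has dimension 3 - 2 = 1: the geometric multiplicity is 1.

Since 1 < 3, A is not diagonalizable.

algebraic multiplicity 3, geometric multiplicity 1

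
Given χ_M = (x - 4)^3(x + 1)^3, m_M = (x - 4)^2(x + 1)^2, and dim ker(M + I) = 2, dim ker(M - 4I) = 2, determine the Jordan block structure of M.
Jordan blocks: (-1, 2), (-1, 1), (4, 2), (4, 1)

λ = -1: algebraic multiplicity 3 (exponent in χ_M), largest block size 2 (exponent in m_M), 2 blocks (geometric multiplicity). These force block sizes [2, 1].
λ = 4: algebraic multiplicity 3 (exponent in χ_M), largest block size 2 (exponent in m_M), 2 blocks (geometric multiplicity). These force block sizes [2, 1].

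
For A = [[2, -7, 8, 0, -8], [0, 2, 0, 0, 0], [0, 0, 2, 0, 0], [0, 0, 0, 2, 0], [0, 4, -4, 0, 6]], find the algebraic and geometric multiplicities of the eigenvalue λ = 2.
The characteristic polynomial is (x - 6)(x - 2)^4, so the factor x - 2 appears with exponent 4: the algebraic multiplicity is 4.

rank(A - 2I) = 2, so the eigenspace has dimension 5 - 2 = 3: the geometric multiplicity is 3.

Since 3 < 4, A is not diagonalizable.

algebraic multiplicity 4, geometric multiplicity 3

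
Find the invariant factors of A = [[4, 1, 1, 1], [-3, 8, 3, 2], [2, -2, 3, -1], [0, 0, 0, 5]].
The Jordan structure of A has elementary divisors (x - 5)^2, (x - 5)^2. Arranging the block sizes at each eigenvalue in decreasing order and taking row products gives the invariant factors.

Invariant factors (smallest first, each dividing the next): (x - 5)^2, (x - 5)^2.

Check: the last factor (x - 5)^2 is the minimal polynomial, and the product (x - 5)^4 is the characteristic polynomial.

(x - 5)^2, (x - 5)^2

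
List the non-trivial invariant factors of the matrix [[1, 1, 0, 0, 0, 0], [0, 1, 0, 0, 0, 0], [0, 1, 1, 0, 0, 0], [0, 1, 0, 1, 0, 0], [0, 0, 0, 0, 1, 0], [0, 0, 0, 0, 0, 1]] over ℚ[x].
The Jordan structure of A has elementary divisors (x - 1)^2, (x - 1), (x - 1), (x - 1), (x - 1). Arranging the block sizes at each eigenvalue in decreasing order and taking row products gives the invariant factors.

Invariant factors (smallest first, each dividing the next): x - 1, x - 1, x - 1, x - 1, (x - 1)^2.

Check: the last factor (x - 1)^2 is the minimal polynomial, and the product (x - 1)^6 is the characteristic polynomial.

x - 1, x - 1, x - 1, x - 1, (x - 1)^2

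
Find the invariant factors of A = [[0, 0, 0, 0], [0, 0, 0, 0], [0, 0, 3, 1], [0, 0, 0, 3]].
x, x(x - 3)^2

The Jordan structure of A has elementary divisors x, x, (x - 3)^2. Arranging the block sizes at each eigenvalue in decreasing order and taking row products gives the invariant factors.

Invariant factors (smallest first, each dividing the next): x, x(x - 3)^2.

Check: the last factor x(x - 3)^2 is the minimal polynomial, and the product x^2(x - 3)^2 is the characteristic polynomial.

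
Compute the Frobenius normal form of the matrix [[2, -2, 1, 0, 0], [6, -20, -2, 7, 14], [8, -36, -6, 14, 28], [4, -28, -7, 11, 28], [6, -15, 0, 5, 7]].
The invariant factors of A (the non-unit diagonal entries of the Smith normal form of xI - A over ℚ[x]) are x(x + 3), x^2(x + 3), each dividing the next. The characteristic polynomial is their product, x^3(x + 3)^2.

The rational canonical form is the block-diagonal matrix of companion matrices C(f_i):
R = [[0, 0, 0, 0, 0], [1, -3, 0, 0, 0], [0, 0, 0, 0, 0], [0, 0, 1, 0, 0], [0, 0, 0, 1, -3]].

R = [[0, 0, 0, 0, 0], [1, -3, 0, 0, 0], [0, 0, 0, 0, 0], [0, 0, 1, 0, 0], [0, 0, 0, 1, -3]]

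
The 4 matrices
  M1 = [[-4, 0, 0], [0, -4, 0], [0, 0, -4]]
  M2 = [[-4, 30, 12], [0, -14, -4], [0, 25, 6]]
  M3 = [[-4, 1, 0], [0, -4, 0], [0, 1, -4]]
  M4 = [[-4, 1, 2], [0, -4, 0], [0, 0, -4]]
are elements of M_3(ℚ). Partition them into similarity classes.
Characteristic polynomials: χ_{M1} = (x + 4)^3, χ_{M2} = (x + 4)^3, χ_{M3} = (x + 4)^3, χ_{M4} = (x + 4)^3.

{M1}: invariant factors x + 4, x + 4, x + 4.

{M2, M3, M4}: invariant factors x + 4, (x + 4)^2.

Matrices are similar if and only if their invariant-factor lists agree; the partition into similarity classes is {M1}, {M2, M3, M4}.

2 classes: {M1}, {M2, M3, M4}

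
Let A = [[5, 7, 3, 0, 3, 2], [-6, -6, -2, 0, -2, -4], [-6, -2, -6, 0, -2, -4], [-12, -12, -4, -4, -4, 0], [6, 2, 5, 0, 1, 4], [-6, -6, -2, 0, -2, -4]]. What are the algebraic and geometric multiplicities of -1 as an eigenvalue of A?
algebraic multiplicity 2, geometric multiplicity 1

The characteristic polynomial is x(x + 1)^2(x + 4)^3, so the factor x + 1 appears with exponent 2: the algebraic multiplicity is 2.

rank(A + I) = 5, so the eigenspace has dimension 6 - 5 = 1: the geometric multiplicity is 1.

Since 1 < 2, A is not diagonalizable.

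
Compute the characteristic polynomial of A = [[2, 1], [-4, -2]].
xI - A = [[x - 2, -1], [4, x + 2]].

Expanding det(xI - A) along the first row:
det(xI - A) = + (x - 2)·det([[x + 2]]) - (-1)·det([[4]]).

Evaluating gives χ_A(x) = x^2.

χ_A(x) = x^2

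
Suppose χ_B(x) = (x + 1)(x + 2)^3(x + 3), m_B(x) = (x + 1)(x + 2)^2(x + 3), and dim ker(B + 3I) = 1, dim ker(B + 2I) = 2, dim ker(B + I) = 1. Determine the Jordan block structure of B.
λ = -3: algebraic multiplicity 1 (exponent in χ_B), largest block size 1 (exponent in m_B), 1 block (geometric multiplicity). This forces block sizes [1].
λ = -2: algebraic multiplicity 3 (exponent in χ_B), largest block size 2 (exponent in m_B), 2 blocks (geometric multiplicity). These force block sizes [2, 1].
λ = -1: algebraic multiplicity 1 (exponent in χ_B), largest block size 1 (exponent in m_B), 1 block (geometric multiplicity). This forces block sizes [1].

Jordan blocks: (-3, 1), (-2, 2), (-2, 1), (-1, 1)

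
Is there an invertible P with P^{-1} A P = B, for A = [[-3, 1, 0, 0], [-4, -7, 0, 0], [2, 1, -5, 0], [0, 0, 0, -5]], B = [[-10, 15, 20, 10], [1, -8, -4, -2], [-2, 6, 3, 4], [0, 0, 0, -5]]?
Yes.

Two matrices over a field are similar if and only if they have the same invariant factors.

Both A and B have characteristic polynomial (x + 5)^4 and minimal polynomial (x + 5)^2. Computing further, both have invariant factors x + 5, x + 5, (x + 5)^2. Hence A and B are similar.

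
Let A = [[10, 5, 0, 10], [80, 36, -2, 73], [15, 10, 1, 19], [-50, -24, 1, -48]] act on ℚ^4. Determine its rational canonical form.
The invariant factors of A (the non-unit diagonal entries of the Smith normal form of xI - A over ℚ[x]) are (x + 1)(x^3 + 3x - 5), each dividing the next. The characteristic polynomial is their product, (x + 1)(x^3 + 3x - 5).

The rational canonical form is the block-diagonal matrix of companion matrices C(f_i):
R = [[0, 0, 0, 5], [1, 0, 0, 2], [0, 1, 0, -3], [0, 0, 1, -1]].

Note the characteristic polynomial does not split into linear factors over ℚ, so A has no Jordan form over ℚ; the rational canonical form exists over any field.

R = [[0, 0, 0, 5], [1, 0, 0, 2], [0, 1, 0, -3], [0, 0, 1, -1]]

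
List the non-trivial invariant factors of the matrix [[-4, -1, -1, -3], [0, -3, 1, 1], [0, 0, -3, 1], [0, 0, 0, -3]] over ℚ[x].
The Jordan structure of A has elementary divisors (x + 4), (x + 3)^3. Arranging the block sizes at each eigenvalue in decreasing order and taking row products gives the invariant factors.

Invariant factors (smallest first, each dividing the next): (x + 3)^3(x + 4).

Check: the last factor (x + 3)^3(x + 4) is the minimal polynomial, and the product (x + 3)^3(x + 4) is the characteristic polynomial.

(x + 3)^3(x + 4)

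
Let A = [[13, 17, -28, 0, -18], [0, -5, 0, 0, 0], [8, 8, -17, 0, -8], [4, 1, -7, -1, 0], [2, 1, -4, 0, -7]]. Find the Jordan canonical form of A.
J = [[-5, 1, 0, 0, 0], [0, -5, 0, 0, 0], [0, 0, -5, 0, 0], [0, 0, 0, -1, 1], [0, 0, 0, 0, -1]]

The characteristic polynomial is det(xI - A) = (x + 1)^2(x + 5)^3, so the eigenvalues are -5 (algebraic multiplicity 3), -1 (algebraic multiplicity 2).

For λ = -5: rank(A + 5I) = 3, rank((A + 5I)^2) = 2. The eigenspace has dimension 5 - 3 = 2, so there are 2 Jordan blocks; the rank sequence gives block sizes [2, 1].

For λ = -1: rank(A + I) = 4, rank((A + I)^2) = 3. The eigenspace has dimension 5 - 4 = 1, so there is 1 Jordan block; the rank sequence gives block sizes [2].

Assembling the blocks gives the Jordan form J above.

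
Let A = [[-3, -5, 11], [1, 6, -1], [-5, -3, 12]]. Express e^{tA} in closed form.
e^{tA} = [[(2*t^2 - 8*t + 1)*e^{5*t}, t*(t - 5)*e^{5*t}, t*(11 - 3*t)*e^{5*t}], [t*(1 - t)*e^{5*t}, (-t^2/2 + t + 1)*e^{5*t}, t*(3*t - 2)*e^{5*t}/2], [t*(t - 5)*e^{5*t}, t*(t - 6)*e^{5*t}/2, (-3*t^2 + 14*t + 2)*e^{5*t}/2]]

A has Jordan form J = [[5, 1, 0], [0, 5, 1], [0, 0, 5]] with A = PJP^{-1}, so e^{tA} = P e^{tJ} P^{-1}.

For a Jordan block J_k(λ), e^{tJ_k(λ)} = e^{λt} · (I + tN + t^2 N^2/2! + ... + t^{k-1} N^{k-1}/(k-1)!) where N is the nilpotent superdiagonal part.

Assembling the blocks and conjugating back gives the entries of e^{tA} as shown above.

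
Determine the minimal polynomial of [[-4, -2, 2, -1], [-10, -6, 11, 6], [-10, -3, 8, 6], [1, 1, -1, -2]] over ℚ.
m_A(x) = (x - 5)(x + 3)^3

The characteristic polynomial factors as (x - 5)(x + 3)^3. The minimal polynomial is ∏(x - λ)^{k_λ} where k_λ is the size of the largest Jordan block at λ.

For λ = -3: rank(A + 3I) = 3, and the largest Jordan block has size 3 (the smallest k with rank((A + 3I)^k) = rank((A + 3I)^(k+1))).
For λ = 5: rank(A - 5I) = 3, and the largest Jordan block has size 1 (the smallest k with rank((A - 5I)^k) = rank((A - 5I)^(k+1))).

So m_A(x) = (x - 5)(x + 3)^3.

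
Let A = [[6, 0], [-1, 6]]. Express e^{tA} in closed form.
A has Jordan form J = [[6, 1], [0, 6]] with A = PJP^{-1}, so e^{tA} = P e^{tJ} P^{-1}.

For a Jordan block J_k(λ), e^{tJ_k(λ)} = e^{λt} · (I + tN + t^2 N^2/2! + ... + t^{k-1} N^{k-1}/(k-1)!) where N is the nilpotent superdiagonal part.

Assembling the blocks and conjugating back gives the entries of e^{tA} as shown above.

e^{tA} = [[e^{6*t}, 0], [-t*e^{6*t}, e^{6*t}]]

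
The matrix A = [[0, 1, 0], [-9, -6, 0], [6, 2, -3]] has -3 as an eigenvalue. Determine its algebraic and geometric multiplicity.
The characteristic polynomial is (x + 3)^3, so the factor x + 3 appears with exponent 3: the algebraic multiplicity is 3.

rank(A + 3I) = 1, so the eigenspace has dimension 3 - 1 = 2: the geometric multiplicity is 2.

Since 2 < 3, A is not diagonalizable.

algebraic multiplicity 3, geometric multiplicity 2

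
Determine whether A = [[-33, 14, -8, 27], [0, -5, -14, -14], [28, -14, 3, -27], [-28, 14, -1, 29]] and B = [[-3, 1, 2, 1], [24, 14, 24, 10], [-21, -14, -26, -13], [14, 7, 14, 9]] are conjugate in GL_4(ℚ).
No.

Both have characteristic polynomial (x - 2)^2(x + 5)^2, but the minimal polynomial of A is (x - 2)^2(x + 5) while the minimal polynomial of B is (x - 2)^2(x + 5)^2. The minimal polynomial is a similarity invariant, so A and B are not similar.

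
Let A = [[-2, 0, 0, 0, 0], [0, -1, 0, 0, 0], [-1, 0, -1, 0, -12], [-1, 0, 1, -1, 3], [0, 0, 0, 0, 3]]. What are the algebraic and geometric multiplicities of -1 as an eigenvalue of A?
The characteristic polynomial is (x - 3)(x + 1)^3(x + 2), so the factor x + 1 appears with exponent 3: the algebraic multiplicity is 3.

rank(A + I) = 3, so the eigenspace has dimension 5 - 3 = 2: the geometric multiplicity is 2.

Since 2 < 3, A is not diagonalizable.

algebraic multiplicity 3, geometric multiplicity 2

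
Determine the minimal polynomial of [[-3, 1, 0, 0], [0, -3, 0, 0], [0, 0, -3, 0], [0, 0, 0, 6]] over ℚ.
The characteristic polynomial factors as (x - 6)(x + 3)^3. The minimal polynomial is ∏(x - λ)^{k_λ} where k_λ is the size of the largest Jordan block at λ.

For λ = -3: rank(A + 3I) = 2, and the largest Jordan block has size 2 (the smallest k with rank((A + 3I)^k) = rank((A + 3I)^(k+1))).
For λ = 6: rank(A - 6I) = 3, and the largest Jordan block has size 1 (the smallest k with rank((A - 6I)^k) = rank((A - 6I)^(k+1))).

So m_A(x) = (x - 6)(x + 3)^2.

m_A(x) = (x - 6)(x + 3)^2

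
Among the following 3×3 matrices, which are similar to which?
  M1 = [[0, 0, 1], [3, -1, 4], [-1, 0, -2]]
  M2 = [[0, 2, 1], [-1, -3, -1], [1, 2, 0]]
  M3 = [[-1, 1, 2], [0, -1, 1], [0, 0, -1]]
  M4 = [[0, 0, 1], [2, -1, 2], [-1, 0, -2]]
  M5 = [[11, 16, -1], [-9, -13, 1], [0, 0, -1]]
2 classes: {M1, M3, M5}, {M2, M4}

Characteristic polynomials: χ_{M1} = (x + 1)^3, χ_{M2} = (x + 1)^3, χ_{M3} = (x + 1)^3, χ_{M4} = (x + 1)^3, χ_{M5} = (x + 1)^3.

{M1, M3, M5}: invariant factors (x + 1)^3.

{M2, M4}: invariant factors x + 1, (x + 1)^2.

Matrices are similar if and only if their invariant-factor lists agree; the partition into similarity classes is {M1, M3, M5}, {M2, M4}.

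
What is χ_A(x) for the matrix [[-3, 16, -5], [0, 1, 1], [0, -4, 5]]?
χ_A(x) = (x - 3)^2(x + 3)

xI - A = [[x + 3, -16, 5], [0, x - 1, -1], [0, 4, x - 5]].

Expanding det(xI - A) along the first row:
det(xI - A) = + (x + 3)·det([[x - 1, -1], [4, x - 5]]) - (-16)·det([[0, -1], [0, x - 5]]) + (5)·det([[0, x - 1], [0, 4]]).

Evaluating gives χ_A(x) = x^3 - 3x^2 - 9x + 27 = (x - 3)^2(x + 3).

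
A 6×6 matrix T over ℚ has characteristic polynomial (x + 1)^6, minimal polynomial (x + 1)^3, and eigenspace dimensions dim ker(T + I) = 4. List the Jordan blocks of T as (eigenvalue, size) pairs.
Jordan blocks: (-1, 3), (-1, 1), (-1, 1), (-1, 1)

λ = -1: algebraic multiplicity 6 (exponent in χ_T), largest block size 3 (exponent in m_T), 4 blocks (geometric multiplicity). These force block sizes [3, 1, 1, 1].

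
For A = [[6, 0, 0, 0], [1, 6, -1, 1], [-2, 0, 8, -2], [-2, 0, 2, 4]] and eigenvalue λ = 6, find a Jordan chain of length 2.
v_1 = [[1, -2, 2, 2]]^T, v_2 = [[0, 1, -2, -2]]^T

We seek v_1 ∈ ker((A - 6I)^2) \ ker(A - 6I), then set v_{i+1} = (A - 6I) v_i.

One such chain is v_1 = [[1, -2, 2, 2]]^T, v_2 = [[0, 1, -2, -2]]^T. Check: (A - 6I) v_2 = [[0, 0, 0, 0]]^T = 0.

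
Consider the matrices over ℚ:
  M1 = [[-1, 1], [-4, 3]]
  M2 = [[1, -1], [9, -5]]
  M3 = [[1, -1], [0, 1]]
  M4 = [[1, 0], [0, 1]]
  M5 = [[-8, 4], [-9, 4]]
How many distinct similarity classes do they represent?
Characteristic polynomials: χ_{M1} = (x - 1)^2, χ_{M2} = (x + 2)^2, χ_{M3} = (x - 1)^2, χ_{M4} = (x - 1)^2, χ_{M5} = (x + 2)^2.

{M1, M3}: invariant factors (x - 1)^2.

{M2, M5}: invariant factors (x + 2)^2.

{M4}: invariant factors x - 1, x - 1.

Matrices are similar if and only if their invariant-factor lists agree; the partition into similarity classes is {M1, M3}, {M2, M5}, {M4}.

3 classes: {M1, M3}, {M2, M5}, {M4}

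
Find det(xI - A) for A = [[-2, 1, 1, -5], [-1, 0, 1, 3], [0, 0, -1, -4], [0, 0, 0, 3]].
χ_A(x) = (x - 3)(x + 1)^3

xI - A = [[x + 2, -1, -1, 5], [1, x, -1, -3], [0, 0, x + 1, 4], [0, 0, 0, x - 3]].

Expanding det(xI - A) along the first row:
det(xI - A) = + (x + 2)·det([[x, -1, -3], [0, x + 1, 4], [0, 0, x - 3]]) - (-1)·det([[1, -1, -3], [0, x + 1, 4], [0, 0, x - 3]]) + (-1)·det([[1, x, -3], [0, 0, 4], [0, 0, x - 3]]) - (5)·det([[1, x, -1], [0, 0, x + 1], [0, 0, 0]]).

Evaluating gives χ_A(x) = x^4 - 6x^2 - 8x - 3 = (x - 3)(x + 1)^3.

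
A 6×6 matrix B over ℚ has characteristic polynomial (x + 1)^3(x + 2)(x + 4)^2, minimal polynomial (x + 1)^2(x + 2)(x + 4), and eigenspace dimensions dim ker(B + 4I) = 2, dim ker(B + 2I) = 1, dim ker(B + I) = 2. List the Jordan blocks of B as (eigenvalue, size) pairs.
Jordan blocks: (-4, 1), (-4, 1), (-2, 1), (-1, 2), (-1, 1)

λ = -4: algebraic multiplicity 2 (exponent in χ_B), largest block size 1 (exponent in m_B), 2 blocks (geometric multiplicity). These force block sizes [1, 1].
λ = -2: algebraic multiplicity 1 (exponent in χ_B), largest block size 1 (exponent in m_B), 1 block (geometric multiplicity). This forces block sizes [1].
λ = -1: algebraic multiplicity 3 (exponent in χ_B), largest block size 2 (exponent in m_B), 2 blocks (geometric multiplicity). These force block sizes [2, 1].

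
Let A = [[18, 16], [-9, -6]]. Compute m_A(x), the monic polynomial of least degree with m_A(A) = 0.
m_A(x) = (x - 6)^2

The characteristic polynomial factors as (x - 6)^2. The minimal polynomial is ∏(x - λ)^{k_λ} where k_λ is the size of the largest Jordan block at λ.

For λ = 6: rank(A - 6I) = 1, and the largest Jordan block has size 2 (the smallest k with rank((A - 6I)^k) = rank((A - 6I)^(k+1))).

So m_A(x) = (x - 6)^2.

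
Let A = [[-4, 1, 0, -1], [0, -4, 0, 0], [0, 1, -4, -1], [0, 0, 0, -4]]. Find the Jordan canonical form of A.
J = [[-4, 1, 0, 0], [0, -4, 0, 0], [0, 0, -4, 0], [0, 0, 0, -4]]

The characteristic polynomial is det(xI - A) = (x + 4)^4, so the eigenvalues are -4 (algebraic multiplicity 4).

For λ = -4: rank(A + 4I) = 1, rank((A + 4I)^2) = 0. The eigenspace has dimension 4 - 1 = 3, so there are 3 Jordan blocks; the rank sequence gives block sizes [2, 1, 1].

Assembling the blocks gives the Jordan form J above.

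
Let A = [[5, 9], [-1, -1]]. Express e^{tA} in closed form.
A has Jordan form J = [[2, 1], [0, 2]] with A = PJP^{-1}, so e^{tA} = P e^{tJ} P^{-1}.

For a Jordan block J_k(λ), e^{tJ_k(λ)} = e^{λt} · (I + tN + t^2 N^2/2! + ... + t^{k-1} N^{k-1}/(k-1)!) where N is the nilpotent superdiagonal part.

Assembling the blocks and conjugating back gives the entries of e^{tA} as shown above.

e^{tA} = [[(3*t + 1)*e^{2*t}, 9*t*e^{2*t}], [-t*e^{2*t}, (1 - 3*t)*e^{2*t}]]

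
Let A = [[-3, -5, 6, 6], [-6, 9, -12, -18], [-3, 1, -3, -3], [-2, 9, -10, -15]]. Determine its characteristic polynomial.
xI - A = [[x + 3, 5, -6, -6], [6, x - 9, 12, 18], [3, -1, x + 3, 3], [2, -9, 10, x + 15]].

Expanding det(xI - A) along the first row:
det(xI - A) = + (x + 3)·det([[x - 9, 12, 18], [-1, x + 3, 3], [-9, 10, x + 15]]) - (5)·det([[6, 12, 18], [3, x + 3, 3], [2, 10, x + 15]]) + (-6)·det([[6, x - 9, 18], [3, -1, 3], [2, -9, x + 15]]) - (-6)·det([[6, x - 9, 12], [3, -1, x + 3], [2, -9, 10]]).

Evaluating gives χ_A(x) = x^4 + 12x^3 + 54x^2 + 108x + 81 = (x + 3)^4.

χ_A(x) = (x + 3)^4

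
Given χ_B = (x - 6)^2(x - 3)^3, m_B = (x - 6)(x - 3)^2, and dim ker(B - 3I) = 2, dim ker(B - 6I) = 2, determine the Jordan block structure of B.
λ = 3: algebraic multiplicity 3 (exponent in χ_B), largest block size 2 (exponent in m_B), 2 blocks (geometric multiplicity). These force block sizes [2, 1].
λ = 6: algebraic multiplicity 2 (exponent in χ_B), largest block size 1 (exponent in m_B), 2 blocks (geometric multiplicity). These force block sizes [1, 1].

Jordan blocks: (3, 2), (3, 1), (6, 1), (6, 1)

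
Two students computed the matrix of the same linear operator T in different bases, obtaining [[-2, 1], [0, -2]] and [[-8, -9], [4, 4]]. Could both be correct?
Yes.

Two matrices over a field are similar if and only if they have the same invariant factors.

Both A and B have characteristic polynomial (x + 2)^2 and minimal polynomial (x + 2)^2. Computing further, both have invariant factors (x + 2)^2. Hence A and B are similar.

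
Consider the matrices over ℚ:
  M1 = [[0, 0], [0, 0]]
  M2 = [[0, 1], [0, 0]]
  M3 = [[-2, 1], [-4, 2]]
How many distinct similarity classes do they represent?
2 classes: {M1}, {M2, M3}

Characteristic polynomials: χ_{M1} = x^2, χ_{M2} = x^2, χ_{M3} = x^2.

{M1}: invariant factors x, x.

{M2, M3}: invariant factors x^2.

Matrices are similar if and only if their invariant-factor lists agree; the partition into similarity classes is {M1}, {M2, M3}.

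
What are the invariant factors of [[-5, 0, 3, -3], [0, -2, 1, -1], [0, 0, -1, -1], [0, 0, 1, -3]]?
x + 2, (x + 2)^2(x + 5)

The Jordan structure of A has elementary divisors (x + 5), (x + 2)^2, (x + 2). Arranging the block sizes at each eigenvalue in decreasing order and taking row products gives the invariant factors.

Invariant factors (smallest first, each dividing the next): x + 2, (x + 2)^2(x + 5).

Check: the last factor (x + 2)^2(x + 5) is the minimal polynomial, and the product (x + 2)^3(x + 5) is the characteristic polynomial.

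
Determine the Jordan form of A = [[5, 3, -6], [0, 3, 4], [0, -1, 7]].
The characteristic polynomial is det(xI - A) = (x - 5)^3, so the eigenvalues are 5 (algebraic multiplicity 3).

For λ = 5: rank(A - 5I) = 1, rank((A - 5I)^2) = 0. The eigenspace has dimension 3 - 1 = 2, so there are 2 Jordan blocks; the rank sequence gives block sizes [2, 1].

Assembling the blocks gives the Jordan form J above.

J = [[5, 1, 0], [0, 5, 0], [0, 0, 5]]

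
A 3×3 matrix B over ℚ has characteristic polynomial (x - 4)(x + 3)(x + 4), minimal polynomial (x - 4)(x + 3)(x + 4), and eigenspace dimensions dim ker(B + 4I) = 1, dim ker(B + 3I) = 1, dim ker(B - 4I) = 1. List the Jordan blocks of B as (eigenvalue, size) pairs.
λ = -4: algebraic multiplicity 1 (exponent in χ_B), largest block size 1 (exponent in m_B), 1 block (geometric multiplicity). This forces block sizes [1].
λ = -3: algebraic multiplicity 1 (exponent in χ_B), largest block size 1 (exponent in m_B), 1 block (geometric multiplicity). This forces block sizes [1].
λ = 4: algebraic multiplicity 1 (exponent in χ_B), largest block size 1 (exponent in m_B), 1 block (geometric multiplicity). This forces block sizes [1].

Jordan blocks: (-4, 1), (-3, 1), (4, 1)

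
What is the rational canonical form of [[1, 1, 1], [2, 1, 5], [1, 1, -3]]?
The invariant factors of A (the non-unit diagonal entries of the Smith normal form of xI - A over ℚ[x]) are (x + 4)(x^2 - 3x - 1), each dividing the next. The characteristic polynomial is their product, (x + 4)(x^2 - 3x - 1).

The rational canonical form is the block-diagonal matrix of companion matrices C(f_i):
R = [[0, 0, 4], [1, 0, 13], [0, 1, -1]].

Note the characteristic polynomial does not split into linear factors over ℚ, so A has no Jordan form over ℚ; the rational canonical form exists over any field.

R = [[0, 0, 4], [1, 0, 13], [0, 1, -1]]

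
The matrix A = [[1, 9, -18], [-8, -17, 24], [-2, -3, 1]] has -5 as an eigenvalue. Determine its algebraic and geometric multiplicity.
algebraic multiplicity 3, geometric multiplicity 2

The characteristic polynomial is (x + 5)^3, so the factor x + 5 appears with exponent 3: the algebraic multiplicity is 3.

rank(A + 5I) = 1, so the eigenspace has dimension 3 - 1 = 2: the geometric multiplicity is 2.

Since 2 < 3, A is not diagonalizable.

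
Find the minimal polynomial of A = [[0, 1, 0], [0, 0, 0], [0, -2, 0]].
The characteristic polynomial factors as x^3. The minimal polynomial is ∏(x - λ)^{k_λ} where k_λ is the size of the largest Jordan block at λ.

For λ = 0: rank(A) = 1, and the largest Jordan block has size 2 (the smallest k with rank(A^k) = rank(A^(k+1))).

So m_A(x) = x^2.

m_A(x) = x^2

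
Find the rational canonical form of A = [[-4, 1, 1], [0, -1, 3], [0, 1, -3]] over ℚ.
The invariant factors of A (the non-unit diagonal entries of the Smith normal form of xI - A over ℚ[x]) are x + 4, x(x + 4), each dividing the next. The characteristic polynomial is their product, x(x + 4)^2.

The rational canonical form is the block-diagonal matrix of companion matrices C(f_i):
R = [[-4, 0, 0], [0, 0, 0], [0, 1, -4]].

R = [[-4, 0, 0], [0, 0, 0], [0, 1, -4]]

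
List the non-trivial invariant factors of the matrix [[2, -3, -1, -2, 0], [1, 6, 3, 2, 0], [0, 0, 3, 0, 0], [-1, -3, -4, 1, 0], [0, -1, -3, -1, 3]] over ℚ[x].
The Jordan structure of A has elementary divisors (x - 3)^3, (x - 3)^2. Arranging the block sizes at each eigenvalue in decreasing order and taking row products gives the invariant factors.

Invariant factors (smallest first, each dividing the next): (x - 3)^2, (x - 3)^3.

Check: the last factor (x - 3)^3 is the minimal polynomial, and the product (x - 3)^5 is the characteristic polynomial.

(x - 3)^2, (x - 3)^3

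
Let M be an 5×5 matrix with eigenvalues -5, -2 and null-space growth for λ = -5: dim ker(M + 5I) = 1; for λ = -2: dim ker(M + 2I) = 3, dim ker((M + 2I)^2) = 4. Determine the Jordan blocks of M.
Jordan blocks: (-5, 1), (-2, 2), (-2, 1), (-2, 1)

λ = -5: successive nullity increments [1] count blocks of size ≥ k; block sizes are [1].
λ = -2: successive nullity increments [3, 1] count blocks of size ≥ k; block sizes are [2, 1, 1].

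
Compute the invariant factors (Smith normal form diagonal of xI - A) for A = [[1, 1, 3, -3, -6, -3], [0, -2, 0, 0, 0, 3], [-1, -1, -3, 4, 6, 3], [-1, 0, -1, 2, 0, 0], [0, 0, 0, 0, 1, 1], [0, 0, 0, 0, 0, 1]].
(x - 1)^2, (x - 1)^2(x + 2)^2

The Jordan structure of A has elementary divisors (x + 2)^2, (x - 1)^2, (x - 1)^2. Arranging the block sizes at each eigenvalue in decreasing order and taking row products gives the invariant factors.

Invariant factors (smallest first, each dividing the next): (x - 1)^2, (x - 1)^2(x + 2)^2.

Check: the last factor (x - 1)^2(x + 2)^2 is the minimal polynomial, and the product (x - 1)^4(x + 2)^2 is the characteristic polynomial.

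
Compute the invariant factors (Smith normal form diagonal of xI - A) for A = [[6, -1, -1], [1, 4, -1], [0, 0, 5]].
x - 5, (x - 5)^2

The Jordan structure of A has elementary divisors (x - 5)^2, (x - 5). Arranging the block sizes at each eigenvalue in decreasing order and taking row products gives the invariant factors.

Invariant factors (smallest first, each dividing the next): x - 5, (x - 5)^2.

Check: the last factor (x - 5)^2 is the minimal polynomial, and the product (x - 5)^3 is the characteristic polynomial.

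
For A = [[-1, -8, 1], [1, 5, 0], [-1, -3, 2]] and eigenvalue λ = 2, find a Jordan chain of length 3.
We seek v_1 ∈ ker((A - 2I)^3) \ ker((A - 2I)^2), then set v_{i+1} = (A - 2I) v_i.

One such chain is v_1 = [[0, 0, 1]]^T, v_2 = [[1, 0, 0]]^T, v_3 = [[-3, 1, -1]]^T. Check: (A - 2I) v_3 = [[0, 0, 0]]^T = 0.

v_1 = [[0, 0, 1]]^T, v_2 = [[1, 0, 0]]^T, v_3 = [[-3, 1, -1]]^T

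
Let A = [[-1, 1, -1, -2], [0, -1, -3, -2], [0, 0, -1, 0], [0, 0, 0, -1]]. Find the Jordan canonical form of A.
J = [[-1, 1, 0, 0], [0, -1, 1, 0], [0, 0, -1, 0], [0, 0, 0, -1]]

The characteristic polynomial is det(xI - A) = (x + 1)^4, so the eigenvalues are -1 (algebraic multiplicity 4).

For λ = -1: rank(A + I) = 2, rank((A + I)^2) = 1, rank((A + I)^3) = 0. The eigenspace has dimension 4 - 2 = 2, so there are 2 Jordan blocks; the rank sequence gives block sizes [3, 1].

Assembling the blocks gives the Jordan form J above.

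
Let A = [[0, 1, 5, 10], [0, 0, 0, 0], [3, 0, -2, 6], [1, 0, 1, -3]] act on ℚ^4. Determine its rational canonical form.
The invariant factors of A (the non-unit diagonal entries of the Smith normal form of xI - A over ℚ[x]) are x + 5, x(x - 5)(x + 5), each dividing the next. The characteristic polynomial is their product, x(x - 5)(x + 5)^2.

The rational canonical form is the block-diagonal matrix of companion matrices C(f_i):
R = [[-5, 0, 0, 0], [0, 0, 0, 0], [0, 1, 0, 25], [0, 0, 1, 0]].

R = [[-5, 0, 0, 0], [0, 0, 0, 0], [0, 1, 0, 25], [0, 0, 1, 0]]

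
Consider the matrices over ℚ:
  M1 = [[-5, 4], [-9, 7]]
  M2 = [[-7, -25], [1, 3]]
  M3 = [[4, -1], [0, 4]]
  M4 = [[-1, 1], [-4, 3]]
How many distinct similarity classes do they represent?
3 classes: {M1, M4}, {M2}, {M3}

Characteristic polynomials: χ_{M1} = (x - 1)^2, χ_{M2} = (x + 2)^2, χ_{M3} = (x - 4)^2, χ_{M4} = (x - 1)^2.

{M1, M4}: invariant factors (x - 1)^2.

{M2}: invariant factors (x + 2)^2.

{M3}: invariant factors (x - 4)^2.

Matrices are similar if and only if their invariant-factor lists agree; the partition into similarity classes is {M1, M4}, {M2}, {M3}.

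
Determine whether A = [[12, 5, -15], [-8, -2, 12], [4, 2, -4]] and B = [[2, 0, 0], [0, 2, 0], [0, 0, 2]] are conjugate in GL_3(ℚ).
Both have characteristic polynomial (x - 2)^3, but the minimal polynomial of A is (x - 2)^2 while the minimal polynomial of B is x - 2. The minimal polynomial is a similarity invariant, so A and B are not similar.

No.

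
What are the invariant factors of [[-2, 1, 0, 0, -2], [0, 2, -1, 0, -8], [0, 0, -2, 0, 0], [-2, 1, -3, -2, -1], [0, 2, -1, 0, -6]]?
(x + 2)^2, (x + 2)^3

The Jordan structure of A has elementary divisors (x + 2)^3, (x + 2)^2. Arranging the block sizes at each eigenvalue in decreasing order and taking row products gives the invariant factors.

Invariant factors (smallest first, each dividing the next): (x + 2)^2, (x + 2)^3.

Check: the last factor (x + 2)^3 is the minimal polynomial, and the product (x + 2)^5 is the characteristic polynomial.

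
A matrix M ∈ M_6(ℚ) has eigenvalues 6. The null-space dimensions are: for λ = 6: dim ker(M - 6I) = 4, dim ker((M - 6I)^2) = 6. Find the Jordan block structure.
λ = 6: successive nullity increments [4, 2] count blocks of size ≥ k; block sizes are [2, 2, 1, 1].

Jordan blocks: (6, 2), (6, 2), (6, 1), (6, 1)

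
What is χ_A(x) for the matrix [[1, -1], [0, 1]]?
χ_A(x) = (x - 1)^2

xI - A = [[x - 1, 1], [0, x - 1]].

Expanding det(xI - A) along the first row:
det(xI - A) = + (x - 1)·det([[x - 1]]) - (1)·det([[0]]).

Evaluating gives χ_A(x) = x^2 - 2x + 1 = (x - 1)^2.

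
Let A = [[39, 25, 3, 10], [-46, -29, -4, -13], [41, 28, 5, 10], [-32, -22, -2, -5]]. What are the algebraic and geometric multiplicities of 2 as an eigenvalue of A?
algebraic multiplicity 2, geometric multiplicity 1

The characteristic polynomial is (x - 3)^2(x - 2)^2, so the factor x - 2 appears with exponent 2: the algebraic multiplicity is 2.

rank(A - 2I) = 3, so the eigenspace has dimension 4 - 3 = 1: the geometric multiplicity is 1.

Since 1 < 2, A is not diagonalizable.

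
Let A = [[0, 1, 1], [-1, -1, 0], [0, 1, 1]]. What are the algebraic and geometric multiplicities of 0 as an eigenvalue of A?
The characteristic polynomial is x^3, so the factor x appears with exponent 3: the algebraic multiplicity is 3.

rank(A) = 2, so the eigenspace has dimension 3 - 2 = 1: the geometric multiplicity is 1.

Since 1 < 3, A is not diagonalizable.

algebraic multiplicity 3, geometric multiplicity 1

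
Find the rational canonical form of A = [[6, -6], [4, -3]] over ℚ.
R = [[0, -6], [1, 3]]

The invariant factors of A (the non-unit diagonal entries of the Smith normal form of xI - A over ℚ[x]) are x^2 - 3x + 6, each dividing the next. The characteristic polynomial is their product, x^2 - 3x + 6.

The rational canonical form is the block-diagonal matrix of companion matrices C(f_i):
R = [[0, -6], [1, 3]].

Note the characteristic polynomial does not split into linear factors over ℚ, so A has no Jordan form over ℚ; the rational canonical form exists over any field.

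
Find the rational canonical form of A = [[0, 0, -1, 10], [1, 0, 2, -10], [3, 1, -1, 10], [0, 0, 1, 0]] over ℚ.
The invariant factors of A (the non-unit diagonal entries of the Smith normal form of xI - A over ℚ[x]) are (x + 1)(x + 2)(x^2 - 2x - 5), each dividing the next. The characteristic polynomial is their product, (x + 1)(x + 2)(x^2 - 2x - 5).

The rational canonical form is the block-diagonal matrix of companion matrices C(f_i):
R = [[0, 0, 0, 10], [1, 0, 0, 19], [0, 1, 0, 9], [0, 0, 1, -1]].

Note the characteristic polynomial does not split into linear factors over ℚ, so A has no Jordan form over ℚ; the rational canonical form exists over any field.

R = [[0, 0, 0, 10], [1, 0, 0, 19], [0, 1, 0, 9], [0, 0, 1, -1]]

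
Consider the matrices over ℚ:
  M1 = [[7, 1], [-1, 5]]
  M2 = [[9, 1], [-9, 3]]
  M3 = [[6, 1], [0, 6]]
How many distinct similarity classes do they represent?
Characteristic polynomials: χ_{M1} = (x - 6)^2, χ_{M2} = (x - 6)^2, χ_{M3} = (x - 6)^2.

{M1, M2, M3}: invariant factors (x - 6)^2.

Matrices are similar if and only if their invariant-factor lists agree; the partition into similarity classes is {M1, M2, M3}.

1 class: {M1, M2, M3}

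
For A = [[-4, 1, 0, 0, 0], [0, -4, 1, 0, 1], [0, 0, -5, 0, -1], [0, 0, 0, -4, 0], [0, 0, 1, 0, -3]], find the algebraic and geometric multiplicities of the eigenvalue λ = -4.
The characteristic polynomial is (x + 4)^5, so the factor x + 4 appears with exponent 5: the algebraic multiplicity is 5.

rank(A + 4I) = 2, so the eigenspace has dimension 5 - 2 = 3: the geometric multiplicity is 3.

Since 3 < 5, A is not diagonalizable.

algebraic multiplicity 5, geometric multiplicity 3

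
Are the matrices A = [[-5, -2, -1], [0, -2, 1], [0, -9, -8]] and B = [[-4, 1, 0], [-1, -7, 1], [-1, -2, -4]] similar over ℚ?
Yes.

Two matrices over a field are similar if and only if they have the same invariant factors.

Both A and B have characteristic polynomial (x + 5)^3 and minimal polynomial (x + 5)^3. Computing further, both have invariant factors (x + 5)^3. Hence A and B are similar.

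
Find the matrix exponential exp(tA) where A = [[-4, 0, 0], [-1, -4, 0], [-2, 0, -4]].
e^{tA} = [[e^{-4*t}, 0, 0], [-t*e^{-4*t}, e^{-4*t}, 0], [-2*t*e^{-4*t}, 0, e^{-4*t}]]

A has Jordan form J = [[-4, 1, 0], [0, -4, 0], [0, 0, -4]] with A = PJP^{-1}, so e^{tA} = P e^{tJ} P^{-1}.

For a Jordan block J_k(λ), e^{tJ_k(λ)} = e^{λt} · (I + tN + t^2 N^2/2! + ... + t^{k-1} N^{k-1}/(k-1)!) where N is the nilpotent superdiagonal part.

Assembling the blocks and conjugating back gives the entries of e^{tA} as shown above.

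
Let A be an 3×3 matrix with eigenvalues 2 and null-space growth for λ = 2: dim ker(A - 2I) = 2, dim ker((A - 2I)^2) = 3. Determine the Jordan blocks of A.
λ = 2: successive nullity increments [2, 1] count blocks of size ≥ k; block sizes are [2, 1].

Jordan blocks: (2, 2), (2, 1)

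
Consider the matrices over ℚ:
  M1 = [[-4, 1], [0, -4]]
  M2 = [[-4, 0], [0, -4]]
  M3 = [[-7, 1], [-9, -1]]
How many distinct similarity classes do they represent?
2 classes: {M1, M3}, {M2}

Characteristic polynomials: χ_{M1} = (x + 4)^2, χ_{M2} = (x + 4)^2, χ_{M3} = (x + 4)^2.

{M1, M3}: invariant factors (x + 4)^2.

{M2}: invariant factors x + 4, x + 4.

Matrices are similar if and only if their invariant-factor lists agree; the partition into similarity classes is {M1, M3}, {M2}.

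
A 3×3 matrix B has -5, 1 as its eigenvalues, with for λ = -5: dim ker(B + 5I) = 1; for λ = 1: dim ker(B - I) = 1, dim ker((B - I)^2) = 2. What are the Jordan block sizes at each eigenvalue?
Jordan blocks: (-5, 1), (1, 2)

λ = -5: successive nullity increments [1] count blocks of size ≥ k; block sizes are [1].
λ = 1: successive nullity increments [1, 1] count blocks of size ≥ k; block sizes are [2].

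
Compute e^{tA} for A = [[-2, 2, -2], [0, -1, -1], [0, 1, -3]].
A has Jordan form J = [[-2, 1, 0], [0, -2, 0], [0, 0, -2]] with A = PJP^{-1}, so e^{tA} = P e^{tJ} P^{-1}.

For a Jordan block J_k(λ), e^{tJ_k(λ)} = e^{λt} · (I + tN + t^2 N^2/2! + ... + t^{k-1} N^{k-1}/(k-1)!) where N is the nilpotent superdiagonal part.

Assembling the blocks and conjugating back gives the entries of e^{tA} as shown above.

e^{tA} = [[e^{-2*t}, 2*t*e^{-2*t}, -2*t*e^{-2*t}], [0, (t + 1)*e^{-2*t}, -t*e^{-2*t}], [0, t*e^{-2*t}, (1 - t)*e^{-2*t}]]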